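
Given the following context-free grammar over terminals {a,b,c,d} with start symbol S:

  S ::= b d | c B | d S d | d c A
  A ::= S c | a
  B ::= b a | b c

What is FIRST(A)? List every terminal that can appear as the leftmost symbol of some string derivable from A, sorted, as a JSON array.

Compute FIRST by fixpoint:
pass 1:
  A via A→a: +{a}
  B via B→b a: +{b}
  S via S→b d: +{b}
  S via S→c B: +{c}
  S via S→d S d: +{d}
  FIRST(S)={b,c,d}  FIRST(A)={a}  FIRST(B)={b}
pass 2:
  A via A→S c: +{b,c,d}
  FIRST(S)={b,c,d}  FIRST(A)={a,b,c,d}  FIRST(B)={b}
pass 3: — fixpoint
  FIRST(S)={b,c,d}  FIRST(A)={a,b,c,d}  FIRST(B)={b}

FIRST(A) = ["a", "b", "c", "d"]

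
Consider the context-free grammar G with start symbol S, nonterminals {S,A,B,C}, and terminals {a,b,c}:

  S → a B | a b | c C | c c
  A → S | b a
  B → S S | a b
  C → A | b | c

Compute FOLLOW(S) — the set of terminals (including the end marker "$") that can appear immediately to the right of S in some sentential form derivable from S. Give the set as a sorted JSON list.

FIRST sets, iterate to fixpoint:
iter 1:
  A via A→b a: +{b}
  B via B→a b: +{a}
  C via C→A: +{b}
  C via C→c: +{c}
  S via S→a B: +{a}
  S via S→c C: +{c}
  S: {a,c}  A: {b}  B: {a}  C: {b,c}
iter 2:
  A via A→S: +{a,c}
  B via B→S S: +{c}
  C via C→A: +{a}
  S: {a,c}  A: {a,b,c}  B: {a,c}  C: {a,b,c}
iter 3: (no change)
  S: {a,c}  A: {a,b,c}  B: {a,c}  C: {a,b,c}

FOLLOW sets:
seed FOLLOW(S) with $
iter 1:
  B→S S: FOLLOW(S) ⊇ FIRST(S) = {a,c}; new: +{a,c}
  S→a B: FOLLOW(B) ⊇ FOLLOW(S) ⊇ {$,a,c}; new: +{$,a,c}
  S→c C: FOLLOW(C) ⊇ FOLLOW(S) ⊇ {$,a,c}; new: +{$,a,c}
  S: {$,a,c}  A: {}  B: {$,a,c}  C: {$,a,c}
iter 2:
  C→A: FOLLOW(A) ⊇ FOLLOW(C) ⊇ {$,a,c}; new: +{$,a,c}
  S: {$,a,c}  A: {$,a,c}  B: {$,a,c}  C: {$,a,c}
iter 3: — fixpoint
  S: {$,a,c}  A: {$,a,c}  B: {$,a,c}  C: {$,a,c}

FOLLOW(S) = ["$", "a", "c"]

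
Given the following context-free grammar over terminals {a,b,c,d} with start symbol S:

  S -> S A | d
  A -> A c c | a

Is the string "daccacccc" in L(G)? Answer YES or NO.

CNF form of G:
  S -> S A | d
  A -> A X1 | a
  T0 -> c
  X1 -> T0 T0

CYK table (by increasing span):
  cell(0,0) d: {S}
  cell(1,1) a: {A}
  cell(2,2) c: {T0}  orig:{}
  cell(3,3) c: {T0}  orig:{}
  cell(4,4) a: {A}
  cell(5,5) c: {T0}  orig:{}
  cell(6,6) c: {T0}  orig:{}
  cell(7,7) c: {T0}  orig:{}
  cell(8,8) c: {T0}  orig:{}
  cell(0,1) da: {S}
  cell(1,2) ac: ∅
  cell(2,3) cc: {X1}  orig:{}
  cell(3,4) ca: ∅
  cell(4,5) ac: ∅
  cell(5,6) cc: {X1}  orig:{}
  cell(6,7) cc: {X1}  orig:{}
  cell(7,8) cc: {X1}  orig:{}
  cell(0,2) dac: ∅
  cell(1,3) acc: {A}
  cell(2,4) cca: ∅
  cell(3,5) cac: ∅
  cell(4,6) acc: {A}
  cell(5,7) ccc: ∅
  cell(6,8) ccc: ∅
  cell(0,3) dacc: {S}
  cell(1,4) acca: ∅
  cell(2,5) ccac: ∅
  cell(3,6) cacc: ∅
  cell(4,7) accc: ∅
  cell(5,8) cccc: ∅
  cell(0,4) dacca: {S}
  cell(1,5) accac: ∅
  cell(2,6) ccacc: ∅
  cell(3,7) caccc: ∅
  cell(4,8) acccc: {A}
  cell(0,5) daccac: ∅
  cell(1,6) accacc: ∅
  cell(2,7) ccaccc: ∅
  cell(3,8) cacccc: ∅
  cell(0,6) daccacc: {S}
  cell(1,7) accaccc: ∅
  cell(2,8) ccacccc: ∅
  cell(0,7) daccaccc: ∅
  cell(1,8) accacccc: ∅
  cell(0,8) daccacccc: {S}

S ∈ T[0,8] ⇒ YES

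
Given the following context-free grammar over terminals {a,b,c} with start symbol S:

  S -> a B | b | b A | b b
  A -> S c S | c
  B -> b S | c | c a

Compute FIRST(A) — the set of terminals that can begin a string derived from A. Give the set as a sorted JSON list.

Compute FIRST by fixpoint:
pass 1:
  A via A→c: +{c}
  B via B→b S: +{b}
  B via B→c: +{c}
  S via S→a B: +{a}
  S via S→b: +{b}
  FIRST(S)={a,b}  FIRST(A)={c}  FIRST(B)={b,c}
pass 2:
  A via A→S c S: +{a,b}
  FIRST(S)={a,b}  FIRST(A)={a,b,c}  FIRST(B)={b,c}
pass 3: — fixpoint
  FIRST(S)={a,b}  FIRST(A)={a,b,c}  FIRST(B)={b,c}

FIRST(A) = ["a", "b", "c"]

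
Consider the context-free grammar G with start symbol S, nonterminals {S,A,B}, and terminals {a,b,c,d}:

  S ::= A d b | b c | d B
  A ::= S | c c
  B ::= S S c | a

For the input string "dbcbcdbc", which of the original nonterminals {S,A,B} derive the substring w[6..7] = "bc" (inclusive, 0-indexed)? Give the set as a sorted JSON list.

CNF form of G:
  S -> A X5 | T0 B | T1 T2
  A -> A X3 | T0 B | T1 T2 | T2 T2
  B -> S X4 | a
  T0 -> d
  T1 -> b
  T2 -> c
  X3 -> T0 T1
  X4 -> S T2
  X5 -> T0 T1

CYK fill, restricted to cells inside w[6..7]:
  T[6,6] 'b' = {T1}  orig:{}
  T[7,7] 'c' = {T2}  orig:{}
  T[6,7] 'bc' = {A,S}

Original NTs in T[6,7] deriving "bc": ["A", "S"]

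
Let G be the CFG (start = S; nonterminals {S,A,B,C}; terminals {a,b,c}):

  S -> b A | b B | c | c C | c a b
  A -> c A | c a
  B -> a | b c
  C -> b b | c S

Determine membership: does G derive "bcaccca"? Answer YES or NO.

CNF form of G:
  S -> T0 C | T0 X3 | T2 A | T2 B | c
  A -> T0 A | T0 T1
  B -> T2 T0 | a
  C -> T0 S | T2 T2
  T0 -> c
  T1 -> a
  T2 -> b
  X3 -> T1 T2

CYK fill:
  [0..0]={T2}  "b"  orig:{}
  [1..1]={S,T0}  "c"  orig:{S}
  [2..2]={B,T1}  "a"  orig:{B}
  [3..3]={S,T0}  "c"  orig:{S}
  [4..4]={S,T0}  "c"  orig:{S}
  [5..5]={S,T0}  "c"  orig:{S}
  [6..6]={B,T1}  "a"  orig:{B}
  [0..1]={B}  "bc"
  [1..2]={A}  "ca"
  [2..3]=∅  "ac"
  [3..4]={C}  "cc"
  [4..5]={C}  "cc"
  [5..6]={A}  "ca"
  [0..2]={S}  "bca"
  [1..3]=∅  "cac"
  [2..4]=∅  "acc"
  [3..5]={S}  "ccc"
  [4..6]={A}  "cca"
  [0..3]=∅  "bcac"
  [1..4]=∅  "cacc"
  [2..5]=∅  "accc"
  [3..6]={A}  "ccca"
  [0..4]=∅  "bcacc"
  [1..5]=∅  "caccc"
  [2..6]=∅  "accca"
  [0..5]=∅  "bcaccc"
  [1..6]=∅  "caccca"
  [0..6]=∅  "bcaccca"

S ∉ T[0,6] ⇒ NO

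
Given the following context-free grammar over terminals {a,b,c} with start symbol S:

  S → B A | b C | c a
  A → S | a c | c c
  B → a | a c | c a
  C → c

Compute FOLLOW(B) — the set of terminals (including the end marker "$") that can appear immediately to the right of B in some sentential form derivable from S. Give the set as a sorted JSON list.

FIRST iteration:
round 1:
  A via A→a c: +{a}
  A via A→c c: +{c}
  B via B→a: +{a}
  B via B→c a: +{c}
  C via C→c: +{c}
  S via S→B A: +{a,c}
  S via S→b C: +{b}
  FIRST(S)={a,b,c}  FIRST(A)={a,c}  FIRST(B)={a,c}  FIRST(C)={c}
round 2:
  A via A→S: +{b}
  FIRST(S)={a,b,c}  FIRST(A)={a,b,c}  FIRST(B)={a,c}  FIRST(C)={c}
round 3: done
  FIRST(S)={a,b,c}  FIRST(A)={a,b,c}  FIRST(B)={a,c}  FIRST(C)={c}

FOLLOW sets:
FOLLOW(S) := {$}
pass 1:
  S→B A: FOLLOW(B) ⊇ FIRST(A) = {a,b,c}; new: +{a,b,c}
  S→B A: FOLLOW(A) ⊇ FOLLOW(S) ⊇ {$}; new: +{$}
  S→b C: FOLLOW(C) ⊇ FOLLOW(S) ⊇ {$}; new: +{$}
  FOLLOW(S)={$}  FOLLOW(A)={$}  FOLLOW(B)={a,b,c}  FOLLOW(C)={$}
pass 2: (no change)
  FOLLOW(S)={$}  FOLLOW(A)={$}  FOLLOW(B)={a,b,c}  FOLLOW(C)={$}

FOLLOW(B) = ["a", "b", "c"]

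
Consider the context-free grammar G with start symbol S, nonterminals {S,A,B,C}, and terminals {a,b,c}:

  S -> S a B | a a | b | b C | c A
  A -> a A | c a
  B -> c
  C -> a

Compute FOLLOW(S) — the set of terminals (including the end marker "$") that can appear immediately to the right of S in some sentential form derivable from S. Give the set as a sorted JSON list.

Compute FIRST by fixpoint:
pass 1:
  A via A→a A: +{a}
  A via A→c a: +{c}
  B via B→c: +{c}
  C via C→a: +{a}
  S via S→a a: +{a}
  S via S→b: +{b}
  S via S→c A: +{c}
  FIRST[S]={a,b,c}  FIRST[A]={a,c}  FIRST[B]={c}  FIRST[C]={a}
pass 2: — fixpoint
  FIRST[S]={a,b,c}  FIRST[A]={a,c}  FIRST[B]={c}  FIRST[C]={a}

FOLLOW iteration:
initialize: $ ∈ FOLLOW(S)
[1]
  S→S a B: FOLLOW(S) ⊇ FIRST(a) = {a}; new: +{a}
  S→S a B: FOLLOW(B) ⊇ FOLLOW(S) ⊇ {$,a}; new: +{$,a}
  S→b C: FOLLOW(C) ⊇ FOLLOW(S) ⊇ {$,a}; new: +{$,a}
  S→c A: FOLLOW(A) ⊇ FOLLOW(S) ⊇ {$,a}; new: +{$,a}
  FOLLOW(S)={$,a}  FOLLOW(A)={$,a}  FOLLOW(B)={$,a}  FOLLOW(C)={$,a}
[2] (no change)
  FOLLOW(S)={$,a}  FOLLOW(A)={$,a}  FOLLOW(B)={$,a}  FOLLOW(C)={$,a}

FOLLOW(S) = ["$", "a"]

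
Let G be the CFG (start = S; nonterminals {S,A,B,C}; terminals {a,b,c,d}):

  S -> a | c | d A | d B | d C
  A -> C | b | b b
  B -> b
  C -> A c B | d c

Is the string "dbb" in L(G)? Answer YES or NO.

Convert to CNF:
  S -> T2 A | T2 B | T2 C | a | c
  A -> A X3 | T1 T1 | T2 T0 | b
  B -> b
  C -> A X4 | T2 T0
  T0 -> c
  T1 -> b
  T2 -> d
  X3 -> T0 B
  X4 -> T0 B

CYK fill:
  T[0,0] 'd' = {T2}  orig:{}
  T[1,1] 'b' = {A,B,T1}  orig:{A,B}
  T[2,2] 'b' = {A,B,T1}  orig:{A,B}
  T[0,1] 'db' = {S}
  T[1,2] 'bb' = {A}
  T[0,2] 'dbb' = {S}

S ∈ T[0,2] ⇒ YES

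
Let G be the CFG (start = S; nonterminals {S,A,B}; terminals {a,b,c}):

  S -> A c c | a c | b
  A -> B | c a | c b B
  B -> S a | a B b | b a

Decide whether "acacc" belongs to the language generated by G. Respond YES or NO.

CNF form of G:
  S -> A X6 | T0 T2 | b
  A -> S T0 | T0 X3 | T1 T0 | T2 T0 | T2 X4
  B -> S T0 | T0 X5 | T1 T0
  T0 -> a
  T1 -> b
  T2 -> c
  X3 -> B T1
  X4 -> T1 B
  X5 -> B T1
  X6 -> T2 T2

CYK fill:
  T[0,0] 'a' = {T0}  orig:{}
  T[1,1] 'c' = {T2}  orig:{}
  T[2,2] 'a' = {T0}  orig:{}
  T[3,3] 'c' = {T2}  orig:{}
  T[4,4] 'c' = {T2}  orig:{}
  T[0,1] 'ac' = {S}
  T[1,2] 'ca' = {A}
  T[2,3] 'ac' = {S}
  T[3,4] 'cc' = {X6}  orig:{}
  T[0,2] 'aca' = {A,B}
  T[1,3] 'cac' = ∅
  T[2,4] 'acc' = ∅
  T[0,3] 'acac' = ∅
  T[1,4] 'cacc' = {S}
  T[0,4] 'acacc' = {S}

S ∈ T[0,4] ⇒ YES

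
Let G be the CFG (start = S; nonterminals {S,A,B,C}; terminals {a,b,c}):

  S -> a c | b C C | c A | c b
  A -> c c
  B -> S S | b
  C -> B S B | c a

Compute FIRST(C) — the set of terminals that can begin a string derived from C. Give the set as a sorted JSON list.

FIRST iteration:
iter 1:
  A via A→c c: +{c}
  B via B→b: +{b}
  C via C→B S B: +{b}
  C via C→c a: +{c}
  S via S→a c: +{a}
  S via S→b C C: +{b}
  S via S→c A: +{c}
  FIRST(S)={a,b,c}  FIRST(A)={c}  FIRST(B)={b}  FIRST(C)={b,c}
iter 2:
  B via B→S S: +{a,c}
  C via C→B S B: +{a}
  FIRST(S)={a,b,c}  FIRST(A)={c}  FIRST(B)={a,b,c}  FIRST(C)={a,b,c}
iter 3: (no change)
  FIRST(S)={a,b,c}  FIRST(A)={c}  FIRST(B)={a,b,c}  FIRST(C)={a,b,c}

FIRST(C) = ["a", "b", "c"]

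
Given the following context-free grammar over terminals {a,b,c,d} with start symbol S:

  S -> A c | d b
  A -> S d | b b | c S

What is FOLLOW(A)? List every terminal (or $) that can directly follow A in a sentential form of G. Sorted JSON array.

FIRST iteration:
pass 1:
  A via A→b b: +{b}
  A via A→c S: +{c}
  S via S→A c: +{b,c}
  S via S→d b: +{d}
  FIRST[S]={b,c,d}  FIRST[A]={b,c}
pass 2:
  A via A→S d: +{d}
  FIRST[S]={b,c,d}  FIRST[A]={b,c,d}
pass 3: (no change)
  FIRST[S]={b,c,d}  FIRST[A]={b,c,d}

Compute FOLLOW by fixpoint:
FOLLOW(S) := {$}
[1]
  A→S d: FOLLOW(S) ⊇ FIRST(d) = {d}; new: +{d}
  S→A c: FOLLOW(A) ⊇ FIRST(c) = {c}; new: +{c}
  FOLLOW[S]={$,d}  FOLLOW[A]={c}
[2]
  A→c S: FOLLOW(S) ⊇ FOLLOW(A) ⊇ {c}; new: +{c}
  FOLLOW[S]={$,c,d}  FOLLOW[A]={c}
[3] (no change)
  FOLLOW[S]={$,c,d}  FOLLOW[A]={c}

FOLLOW(A) = ["c"]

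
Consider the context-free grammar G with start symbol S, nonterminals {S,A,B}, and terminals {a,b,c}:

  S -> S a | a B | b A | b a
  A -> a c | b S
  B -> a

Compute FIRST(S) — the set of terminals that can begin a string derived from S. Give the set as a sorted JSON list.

FIRST iteration:
[1]
  A via A→a c: +{a}
  A via A→b S: +{b}
  B via B→a: +{a}
  S via S→a B: +{a}
  S via S→b A: +{b}
  S: {a,b}  A: {a,b}  B: {a}
[2] done
  S: {a,b}  A: {a,b}  B: {a}

FIRST(S) = ["a", "b"]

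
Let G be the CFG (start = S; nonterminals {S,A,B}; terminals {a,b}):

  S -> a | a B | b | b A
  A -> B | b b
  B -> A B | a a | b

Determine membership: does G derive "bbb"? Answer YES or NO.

CNF form of G:
  S -> T0 B | T1 A | a | b
  A -> A B | T0 T0 | T1 T1 | b
  B -> A B | T0 T0 | b
  T0 -> a
  T1 -> b

CYK table (by increasing span):
  cell(0,0) b: {A,B,S,T1}  orig:{A,B,S}
  cell(1,1) b: {A,B,S,T1}  orig:{A,B,S}
  cell(2,2) b: {A,B,S,T1}  orig:{A,B,S}
  cell(0,1) bb: {A,B,S}
  cell(1,2) bb: {A,B,S}
  cell(0,2) bbb: {A,B,S}

S ∈ T[0,2] ⇒ YES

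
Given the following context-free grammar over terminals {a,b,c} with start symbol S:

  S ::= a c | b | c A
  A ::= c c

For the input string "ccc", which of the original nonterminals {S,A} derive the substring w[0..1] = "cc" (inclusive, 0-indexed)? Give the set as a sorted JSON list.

Convert to CNF:
  S -> T0 A | T1 T0 | b
  A -> T0 T0
  T0 -> c
  T1 -> a

CYK fill, restricted to cells inside w[0..1]:
  T[0,0] 'c' = {T0}  orig:{}
  T[1,1] 'c' = {T0}  orig:{}
  T[0,1] 'cc' = {A}

Original NTs in T[0,1] deriving "cc": ["A"]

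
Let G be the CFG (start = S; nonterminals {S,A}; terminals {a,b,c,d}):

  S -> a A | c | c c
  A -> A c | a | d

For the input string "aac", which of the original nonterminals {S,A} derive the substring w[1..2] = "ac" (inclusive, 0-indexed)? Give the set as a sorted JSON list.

Convert to CNF:
  S -> T0 T0 | T1 A | c
  A -> A T0 | a | d
  T0 -> c
  T1 -> a

CYK fill — only the sub-triangle for w[1..2]:
  T[1,1] 'a' = {A,T1}  orig:{A}
  T[2,2] 'c' = {S,T0}  orig:{S}
  T[1,2] 'ac' = {A}

Original NTs in T[1,2] deriving "ac": ["A"]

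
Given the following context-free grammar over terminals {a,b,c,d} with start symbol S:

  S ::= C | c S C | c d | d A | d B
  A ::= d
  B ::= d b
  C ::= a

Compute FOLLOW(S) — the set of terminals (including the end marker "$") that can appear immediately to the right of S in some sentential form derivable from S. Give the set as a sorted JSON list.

Compute FIRST by fixpoint:
pass 1:
  A via A→d: +{d}
  B via B→d b: +{d}
  C via C→a: +{a}
  S via S→C: +{a}
  S via S→c S C: +{c}
  S via S→d A: +{d}
  FIRST[S]={a,c,d}  FIRST[A]={d}  FIRST[B]={d}  FIRST[C]={a}
pass 2: done
  FIRST[S]={a,c,d}  FIRST[A]={d}  FIRST[B]={d}  FIRST[C]={a}

Compute FOLLOW by fixpoint:
seed FOLLOW(S) with $
[1]
  S→C: FOLLOW(C) ⊇ FOLLOW(S) ⊇ {$}; new: +{$}
  S→c S C: FOLLOW(S) ⊇ FIRST(C) = {a}; new: +{a}
  S→c S C: FOLLOW(C) ⊇ FOLLOW(S) ⊇ {$,a}; new: +{a}
  S→d A: FOLLOW(A) ⊇ FOLLOW(S) ⊇ {$,a}; new: +{$,a}
  S→d B: FOLLOW(B) ⊇ FOLLOW(S) ⊇ {$,a}; new: +{$,a}
  FOLLOW(S)={$,a}  FOLLOW(A)={$,a}  FOLLOW(B)={$,a}  FOLLOW(C)={$,a}
[2] done
  FOLLOW(S)={$,a}  FOLLOW(A)={$,a}  FOLLOW(B)={$,a}  FOLLOW(C)={$,a}

FOLLOW(S) = ["$", "a"]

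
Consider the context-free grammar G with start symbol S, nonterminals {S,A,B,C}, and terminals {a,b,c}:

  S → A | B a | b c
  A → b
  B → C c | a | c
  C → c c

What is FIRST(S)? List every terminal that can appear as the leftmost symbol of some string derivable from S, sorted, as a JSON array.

FIRST sets, iterate to fixpoint:
pass 1:
  A via A→b: +{b}
  B via B→a: +{a}
  B via B→c: +{c}
  C via C→c c: +{c}
  S via S→A: +{b}
  S via S→B a: +{a,c}
  FIRST(S)={a,b,c}  FIRST(A)={b}  FIRST(B)={a,c}  FIRST(C)={c}
pass 2: (stable)
  FIRST(S)={a,b,c}  FIRST(A)={b}  FIRST(B)={a,c}  FIRST(C)={c}

FIRST(S) = ["a", "b", "c"]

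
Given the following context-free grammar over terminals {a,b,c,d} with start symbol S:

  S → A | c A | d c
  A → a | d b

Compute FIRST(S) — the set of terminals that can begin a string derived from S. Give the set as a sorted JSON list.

Compute FIRST by fixpoint:
iter 1:
  A via A→a: +{a}
  A via A→d b: +{d}
  S via S→A: +{a,d}
  S via S→c A: +{c}
  FIRST(S)={a,c,d}  FIRST(A)={a,d}
iter 2: done
  FIRST(S)={a,c,d}  FIRST(A)={a,d}

FIRST(S) = ["a", "c", "d"]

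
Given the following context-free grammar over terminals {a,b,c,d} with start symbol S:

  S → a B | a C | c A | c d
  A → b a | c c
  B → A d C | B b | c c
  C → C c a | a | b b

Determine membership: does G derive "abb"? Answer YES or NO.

CNF form of G:
  S -> T1 B | T1 C | T2 A | T2 T3
  A -> T0 T1 | T2 T2
  B -> A X4 | B T0 | T2 T2
  C -> C X5 | T0 T0 | a
  T0 -> b
  T1 -> a
  T2 -> c
  T3 -> d
  X4 -> T3 C
  X5 -> T2 T1

CYK table (by increasing span):
  cell(0,0) a: {C,T1}  orig:{C}
  cell(1,1) b: {T0}  orig:{}
  cell(2,2) b: {T0}  orig:{}
  cell(0,1) ab: ∅
  cell(1,2) bb: {C}
  cell(0,2) abb: {S}

S ∈ T[0,2] ⇒ YES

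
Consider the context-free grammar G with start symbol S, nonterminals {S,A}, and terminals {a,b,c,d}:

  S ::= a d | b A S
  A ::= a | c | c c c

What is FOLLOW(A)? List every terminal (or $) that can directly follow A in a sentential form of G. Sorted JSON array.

Compute FIRST by fixpoint:
round 1:
  A via A→a: +{a}
  A via A→c: +{c}
  S via S→a d: +{a}
  S via S→b A S: +{b}
  S: {a,b}  A: {a,c}
round 2: (no change)
  S: {a,b}  A: {a,c}

FOLLOW sets:
seed FOLLOW(S) with $
iter 1:
  S→b A S: FOLLOW(A) ⊇ FIRST(S) = {a,b}; new: +{a,b}
  FOLLOW(S)={$}  FOLLOW(A)={a,b}
iter 2: — fixpoint
  FOLLOW(S)={$}  FOLLOW(A)={a,b}

FOLLOW(A) = ["a", "b"]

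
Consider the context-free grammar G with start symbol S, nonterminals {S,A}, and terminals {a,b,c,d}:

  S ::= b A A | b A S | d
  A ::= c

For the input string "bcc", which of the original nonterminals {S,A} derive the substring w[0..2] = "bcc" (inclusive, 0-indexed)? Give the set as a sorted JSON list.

Convert to CNF:
  S -> T0 X1 | T0 X2 | d
  A -> c
  T0 -> b
  X1 -> A A
  X2 -> A S

Fill CYK table bottom-up — only the sub-triangle for w[0..2]:
  [0..0]={T0}  "b"  orig:{}
  [1..1]={A}  "c"
  [2..2]={A}  "c"
  [0..1]=∅  "bc"
  [1..2]={X1}  "cc"  orig:{}
  [0..2]={S}  "bcc"

Original NTs in T[0,2] deriving "bcc": ["S"]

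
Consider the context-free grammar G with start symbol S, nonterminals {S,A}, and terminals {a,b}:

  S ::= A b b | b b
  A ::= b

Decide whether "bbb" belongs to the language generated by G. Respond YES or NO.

Convert to CNF:
  S -> A X1 | T0 T0
  A -> b
  T0 -> b
  X1 -> T0 T0

CYK table (by increasing span):
  cell(0,0) b: {A,T0}  orig:{A}
  cell(1,1) b: {A,T0}  orig:{A}
  cell(2,2) b: {A,T0}  orig:{A}
  cell(0,1) bb: {S,X1}  orig:{S}
  cell(1,2) bb: {S,X1}  orig:{S}
  cell(0,2) bbb: {S}

S ∈ T[0,2] ⇒ YES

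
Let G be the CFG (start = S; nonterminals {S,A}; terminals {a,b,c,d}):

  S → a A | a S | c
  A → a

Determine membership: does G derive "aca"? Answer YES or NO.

Convert to CNF:
  S -> T0 A | T0 S | c
  A -> a
  T0 -> a

Fill CYK table bottom-up:
  cell(0,0) a: {A,T0}  orig:{A}
  cell(1,1) c: {S}
  cell(2,2) a: {A,T0}  orig:{A}
  cell(0,1) ac: {S}
  cell(1,2) ca: ∅
  cell(0,2) aca: ∅

S ∉ T[0,2] ⇒ NO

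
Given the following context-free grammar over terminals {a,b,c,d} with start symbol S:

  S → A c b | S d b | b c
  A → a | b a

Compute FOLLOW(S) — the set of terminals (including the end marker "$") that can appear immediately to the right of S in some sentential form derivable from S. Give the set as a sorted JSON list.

FIRST sets, iterate to fixpoint:
round 1:
  A via A→a: +{a}
  A via A→b a: +{b}
  S via S→A c b: +{a,b}
  S: {a,b}  A: {a,b}
round 2: (stable)
  S: {a,b}  A: {a,b}

FOLLOW sets:
seed FOLLOW(S) with $
round 1:
  S→A c b: FOLLOW(A) ⊇ FIRST(c) = {c}; new: +{c}
  S→S d b: FOLLOW(S) ⊇ FIRST(d) = {d}; new: +{d}
  S: {$,d}  A: {c}
round 2: (stable)
  S: {$,d}  A: {c}

FOLLOW(S) = ["$", "d"]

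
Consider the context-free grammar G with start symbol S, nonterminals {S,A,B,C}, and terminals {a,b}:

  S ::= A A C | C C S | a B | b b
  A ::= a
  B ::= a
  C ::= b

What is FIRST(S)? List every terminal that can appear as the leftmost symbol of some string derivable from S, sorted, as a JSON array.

FIRST iteration:
iter 1:
  A via A→a: +{a}
  B via B→a: +{a}
  C via C→b: +{b}
  S via S→A A C: +{a}
  S via S→C C S: +{b}
  S: {a,b}  A: {a}  B: {a}  C: {b}
iter 2: (stable)
  S: {a,b}  A: {a}  B: {a}  C: {b}

FIRST(S) = ["a", "b"]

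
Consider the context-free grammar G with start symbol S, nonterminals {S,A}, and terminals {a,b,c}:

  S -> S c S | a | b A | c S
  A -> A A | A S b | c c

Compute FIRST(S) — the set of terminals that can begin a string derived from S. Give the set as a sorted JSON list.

FIRST iteration:
[1]
  A via A→c c: +{c}
  S via S→a: +{a}
  S via S→b A: +{b}
  S via S→c S: +{c}
  S: {a,b,c}  A: {c}
[2] (no change)
  S: {a,b,c}  A: {c}

FIRST(S) = ["a", "b", "c"]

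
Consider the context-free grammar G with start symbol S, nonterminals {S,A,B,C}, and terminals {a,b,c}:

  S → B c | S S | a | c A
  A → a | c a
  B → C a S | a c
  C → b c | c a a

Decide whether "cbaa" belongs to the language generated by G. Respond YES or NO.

CNF form of G:
  S -> B T0 | S S | T0 A | a
  A -> T0 T1 | a
  B -> C X3 | T1 T0
  C -> T0 X4 | T2 T0
  T0 -> c
  T1 -> a
  T2 -> b
  X3 -> T1 S
  X4 -> T1 T1

CYK fill:
  T[0,0] 'c' = {T0}  orig:{}
  T[1,1] 'b' = {T2}  orig:{}
  T[2,2] 'a' = {A,S,T1}  orig:{A,S}
  T[3,3] 'a' = {A,S,T1}  orig:{A,S}
  T[0,1] 'cb' = ∅
  T[1,2] 'ba' = ∅
  T[2,3] 'aa' = {S,X3,X4}  orig:{S}
  T[0,2] 'cba' = ∅
  T[1,3] 'baa' = ∅
  T[0,3] 'cbaa' = ∅

S ∉ T[0,3] ⇒ NO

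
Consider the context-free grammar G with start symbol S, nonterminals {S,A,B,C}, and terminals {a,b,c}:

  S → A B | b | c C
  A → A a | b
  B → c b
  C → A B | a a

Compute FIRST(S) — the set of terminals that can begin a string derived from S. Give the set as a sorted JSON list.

FIRST sets, iterate to fixpoint:
round 1:
  A via A→b: +{b}
  B via B→c b: +{c}
  C via C→A B: +{b}
  C via C→a a: +{a}
  S via S→A B: +{b}
  S via S→c C: +{c}
  FIRST(S)={b,c}  FIRST(A)={b}  FIRST(B)={c}  FIRST(C)={a,b}
round 2: (no change)
  FIRST(S)={b,c}  FIRST(A)={b}  FIRST(B)={c}  FIRST(C)={a,b}

FIRST(S) = ["b", "c"]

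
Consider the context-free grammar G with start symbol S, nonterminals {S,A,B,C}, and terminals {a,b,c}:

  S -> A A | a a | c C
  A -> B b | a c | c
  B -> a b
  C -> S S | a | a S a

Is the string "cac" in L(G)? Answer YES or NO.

Convert to CNF:
  S -> A A | T1 T1 | T2 C
  A -> B T0 | T1 T2 | c
  B -> T1 T0
  C -> S S | T1 X3 | a
  T0 -> b
  T1 -> a
  T2 -> c
  X3 -> S T1

CYK fill:
  T[0,0] 'c' = {A,T2}  orig:{A}
  T[1,1] 'a' = {C,T1}  orig:{C}
  T[2,2] 'c' = {A,T2}  orig:{A}
  T[0,1] 'ca' = {S}
  T[1,2] 'ac' = {A}
  T[0,2] 'cac' = {S}

S ∈ T[0,2] ⇒ YES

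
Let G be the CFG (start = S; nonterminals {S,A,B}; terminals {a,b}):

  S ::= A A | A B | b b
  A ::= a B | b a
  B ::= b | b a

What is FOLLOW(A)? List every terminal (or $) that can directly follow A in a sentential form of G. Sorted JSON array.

Compute FIRST by fixpoint:
round 1:
  A via A→a B: +{a}
  A via A→b a: +{b}
  B via B→b: +{b}
  S via S→A A: +{a,b}
  FIRST(S)={a,b}  FIRST(A)={a,b}  FIRST(B)={b}
round 2: (stable)
  FIRST(S)={a,b}  FIRST(A)={a,b}  FIRST(B)={b}

Compute FOLLOW by fixpoint:
seed FOLLOW(S) with $
round 1:
  S→A A: FOLLOW(A) ⊇ FIRST(A) = {a,b}; new: +{a,b}
  S→A A: FOLLOW(A) ⊇ FOLLOW(S) ⊇ {$}; new: +{$}
  S→A B: FOLLOW(B) ⊇ FOLLOW(S) ⊇ {$}; new: +{$}
  FOLLOW[S]={$}  FOLLOW[A]={$,a,b}  FOLLOW[B]={$}
round 2:
  A→a B: FOLLOW(B) ⊇ FOLLOW(A) ⊇ {$,a,b}; new: +{a,b}
  FOLLOW[S]={$}  FOLLOW[A]={$,a,b}  FOLLOW[B]={$,a,b}
round 3: (stable)
  FOLLOW[S]={$}  FOLLOW[A]={$,a,b}  FOLLOW[B]={$,a,b}

FOLLOW(A) = ["$", "a", "b"]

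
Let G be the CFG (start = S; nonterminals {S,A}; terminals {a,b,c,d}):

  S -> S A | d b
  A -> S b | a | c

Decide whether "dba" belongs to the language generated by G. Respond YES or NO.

CNF form of G:
  S -> S A | T1 T0
  A -> S T0 | a | c
  T0 -> b
  T1 -> d

CYK fill:
  [0..0]={T1}  "d"  orig:{}
  [1..1]={T0}  "b"  orig:{}
  [2..2]={A}  "a"
  [0..1]={S}  "db"
  [1..2]=∅  "ba"
  [0..2]={S}  "dba"

S ∈ T[0,2] ⇒ YES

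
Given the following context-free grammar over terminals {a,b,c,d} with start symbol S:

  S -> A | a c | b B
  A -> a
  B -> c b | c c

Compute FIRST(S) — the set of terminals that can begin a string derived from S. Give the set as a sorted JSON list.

Compute FIRST by fixpoint:
[1]
  A via A→a: +{a}
  B via B→c b: +{c}
  S via S→A: +{a}
  S via S→b B: +{b}
  FIRST(S)={a,b}  FIRST(A)={a}  FIRST(B)={c}
[2] (no change)
  FIRST(S)={a,b}  FIRST(A)={a}  FIRST(B)={c}

FIRST(S) = ["a", "b"]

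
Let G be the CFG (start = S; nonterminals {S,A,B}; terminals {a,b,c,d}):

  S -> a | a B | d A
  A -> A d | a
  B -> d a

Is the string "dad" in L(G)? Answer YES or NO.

CNF form of G:
  S -> T0 A | T1 B | a
  A -> A T0 | a
  B -> T0 T1
  T0 -> d
  T1 -> a

Fill CYK table bottom-up:
  T[0,0] 'd' = {T0}  orig:{}
  T[1,1] 'a' = {A,S,T1}  orig:{A,S}
  T[2,2] 'd' = {T0}  orig:{}
  T[0,1] 'da' = {B,S}
  T[1,2] 'ad' = {A}
  T[0,2] 'dad' = {S}

S ∈ T[0,2] ⇒ YES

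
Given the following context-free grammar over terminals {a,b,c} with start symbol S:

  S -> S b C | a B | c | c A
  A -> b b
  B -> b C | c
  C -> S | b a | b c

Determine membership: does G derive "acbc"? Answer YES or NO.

Convert to CNF:
  S -> S X4 | T1 B | T2 A | c
  A -> T0 T0
  B -> T0 C | c
  C -> S X3 | T0 T1 | T0 T2 | T1 B | T2 A | c
  T0 -> b
  T1 -> a
  T2 -> c
  X3 -> T0 C
  X4 -> T0 C

Fill CYK table bottom-up:
  T[0,0] 'a' = {T1}  orig:{}
  T[1,1] 'c' = {B,C,S,T2}  orig:{B,C,S}
  T[2,2] 'b' = {T0}  orig:{}
  T[3,3] 'c' = {B,C,S,T2}  orig:{B,C,S}
  T[0,1] 'ac' = {C,S}
  T[1,2] 'cb' = ∅
  T[2,3] 'bc' = {B,C,X3,X4}  orig:{B,C}
  T[0,2] 'acb' = ∅
  T[1,3] 'cbc' = {C,S}
  T[0,3] 'acbc' = {C,S}

S ∈ T[0,3] ⇒ YES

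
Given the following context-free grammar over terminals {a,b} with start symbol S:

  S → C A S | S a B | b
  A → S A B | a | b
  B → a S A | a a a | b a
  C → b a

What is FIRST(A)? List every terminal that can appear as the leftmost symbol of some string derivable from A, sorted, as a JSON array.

FIRST sets, iterate to fixpoint:
iter 1:
  A via A→a: +{a}
  A via A→b: +{b}
  B via B→a S A: +{a}
  B via B→b a: +{b}
  C via C→b a: +{b}
  S via S→C A S: +{b}
  FIRST[S]={b}  FIRST[A]={a,b}  FIRST[B]={a,b}  FIRST[C]={b}
iter 2: (no change)
  FIRST[S]={b}  FIRST[A]={a,b}  FIRST[B]={a,b}  FIRST[C]={b}

FIRST(A) = ["a", "b"]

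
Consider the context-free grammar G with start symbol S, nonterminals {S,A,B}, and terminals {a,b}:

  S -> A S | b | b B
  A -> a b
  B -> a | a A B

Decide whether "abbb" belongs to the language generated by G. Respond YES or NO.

Convert to CNF:
  S -> A S | T1 B | b
  A -> T0 T1
  B -> T0 X2 | a
  T0 -> a
  T1 -> b
  X2 -> A B

Fill CYK table bottom-up:
  T[0,0] 'a' = {B,T0}  orig:{B}
  T[1,1] 'b' = {S,T1}  orig:{S}
  T[2,2] 'b' = {S,T1}  orig:{S}
  T[3,3] 'b' = {S,T1}  orig:{S}
  T[0,1] 'ab' = {A}
  T[1,2] 'bb' = ∅
  T[2,3] 'bb' = ∅
  T[0,2] 'abb' = {S}
  T[1,3] 'bbb' = ∅
  T[0,3] 'abbb' = ∅

S ∉ T[0,3] ⇒ NO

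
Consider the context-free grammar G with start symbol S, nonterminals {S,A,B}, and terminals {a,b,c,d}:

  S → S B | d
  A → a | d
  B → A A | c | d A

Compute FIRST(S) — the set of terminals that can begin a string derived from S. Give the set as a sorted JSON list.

FIRST iteration:
round 1:
  A via A→a: +{a}
  A via A→d: +{d}
  B via B→A A: +{a,d}
  B via B→c: +{c}
  S via S→d: +{d}
  S: {d}  A: {a,d}  B: {a,c,d}
round 2: done
  S: {d}  A: {a,d}  B: {a,c,d}

FIRST(S) = ["d"]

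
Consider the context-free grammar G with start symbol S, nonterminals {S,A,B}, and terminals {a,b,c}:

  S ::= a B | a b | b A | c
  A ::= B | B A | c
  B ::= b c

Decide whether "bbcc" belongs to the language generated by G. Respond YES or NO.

Convert to CNF:
  S -> T0 A | T2 B | T2 T0 | c
  A -> B A | T0 T1 | c
  B -> T0 T1
  T0 -> b
  T1 -> c
  T2 -> a

CYK fill:
  T[0,0] 'b' = {T0}  orig:{}
  T[1,1] 'b' = {T0}  orig:{}
  T[2,2] 'c' = {A,S,T1}  orig:{A,S}
  T[3,3] 'c' = {A,S,T1}  orig:{A,S}
  T[0,1] 'bb' = ∅
  T[1,2] 'bc' = {A,B,S}
  T[2,3] 'cc' = ∅
  T[0,2] 'bbc' = {S}
  T[1,3] 'bcc' = {A}
  T[0,3] 'bbcc' = {S}

S ∈ T[0,3] ⇒ YES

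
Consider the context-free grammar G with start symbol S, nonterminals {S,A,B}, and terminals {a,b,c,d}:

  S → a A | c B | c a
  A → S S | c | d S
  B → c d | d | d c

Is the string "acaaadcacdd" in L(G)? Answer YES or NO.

Convert to CNF:
  S -> T1 B | T1 T2 | T2 A
  A -> S S | T0 S | c
  B -> T0 T1 | T1 T0 | d
  T0 -> d
  T1 -> c
  T2 -> a

Fill CYK table bottom-up:
  cell(0,0) a: {T2}  orig:{}
  cell(1,1) c: {A,T1}  orig:{A}
  cell(2,2) a: {T2}  orig:{}
  cell(3,3) a: {T2}  orig:{}
  cell(4,4) a: {T2}  orig:{}
  cell(5,5) d: {B,T0}  orig:{B}
  cell(6,6) c: {A,T1}  orig:{A}
  cell(7,7) a: {T2}  orig:{}
  cell(8,8) c: {A,T1}  orig:{A}
  cell(9,9) d: {B,T0}  orig:{B}
  cell(10,10) d: {B,T0}  orig:{B}
  cell(0,1) ac: {S}
  cell(1,2) ca: {S}
  cell(2,3) aa: ∅
  cell(3,4) aa: ∅
  cell(4,5) ad: ∅
  cell(5,6) dc: {B}
  cell(6,7) ca: {S}
  cell(7,8) ac: {S}
  cell(8,9) cd: {B,S}
  cell(9,10) dd: ∅
  cell(0,2) aca: ∅
  cell(1,3) caa: ∅
  cell(2,4) aaa: ∅
  cell(3,5) aad: ∅
  cell(4,6) adc: ∅
  cell(5,7) dca: {A}
  cell(6,8) cac: ∅
  cell(7,9) acd: ∅
  cell(8,10) cdd: ∅
  cell(0,3) acaa: ∅
  cell(1,4) caaa: ∅
  cell(2,5) aaad: ∅
  cell(3,6) aadc: ∅
  cell(4,7) adca: {S}
  cell(5,8) dcac: ∅
  cell(6,9) cacd: {A}
  cell(7,10) acdd: ∅
  cell(0,4) acaaa: ∅
  cell(1,5) caaad: ∅
  cell(2,6) aaadc: ∅
  cell(3,7) aadca: ∅
  cell(4,8) adcac: ∅
  cell(5,9) dcacd: ∅
  cell(6,10) cacdd: ∅
  cell(0,5) acaaad: ∅
  cell(1,6) caaadc: ∅
  cell(2,7) aaadca: ∅
  cell(3,8) aadcac: ∅
  cell(4,9) adcacd: {A}
  cell(5,10) dcacdd: ∅
  cell(0,6) acaaadc: ∅
  cell(1,7) caaadca: ∅
  cell(2,8) aaadcac: ∅
  cell(3,9) aadcacd: {S}
  cell(4,10) adcacdd: ∅
  cell(0,7) acaaadca: ∅
  cell(1,8) caaadcac: ∅
  cell(2,9) aaadcacd: ∅
  cell(3,10) aadcacdd: ∅
  cell(0,8) acaaadcac: ∅
  cell(1,9) caaadcacd: {A}
  cell(2,10) aaadcacdd: ∅
  cell(0,9) acaaadcacd: {S}
  cell(1,10) caaadcacdd: ∅
  cell(0,10) acaaadcacdd: ∅

S ∉ T[0,10] ⇒ NO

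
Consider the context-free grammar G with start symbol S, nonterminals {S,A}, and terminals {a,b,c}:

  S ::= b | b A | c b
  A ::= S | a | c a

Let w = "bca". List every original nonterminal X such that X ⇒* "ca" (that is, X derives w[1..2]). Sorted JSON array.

Convert to CNF:
  S -> T0 A | T1 T0 | b
  A -> T0 A | T1 T0 | T1 T2 | a | b
  T0 -> b
  T1 -> c
  T2 -> a

CYK table (by increasing span) — only the sub-triangle for w[1..2]:
  cell(1,1) c: {T1}  orig:{}
  cell(2,2) a: {A,T2}  orig:{A}
  cell(1,2) ca: {A}

Original NTs in T[1,2] deriving "ca": ["A"]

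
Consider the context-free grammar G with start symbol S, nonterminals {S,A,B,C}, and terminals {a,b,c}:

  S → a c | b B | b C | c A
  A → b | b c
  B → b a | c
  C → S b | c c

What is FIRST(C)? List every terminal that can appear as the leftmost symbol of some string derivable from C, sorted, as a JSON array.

Compute FIRST by fixpoint:
round 1:
  A via A→b: +{b}
  B via B→b a: +{b}
  B via B→c: +{c}
  C via C→c c: +{c}
  S via S→a c: +{a}
  S via S→b B: +{b}
  S via S→c A: +{c}
  FIRST[S]={a,b,c}  FIRST[A]={b}  FIRST[B]={b,c}  FIRST[C]={c}
round 2:
  C via C→S b: +{a,b}
  FIRST[S]={a,b,c}  FIRST[A]={b}  FIRST[B]={b,c}  FIRST[C]={a,b,c}
round 3: (stable)
  FIRST[S]={a,b,c}  FIRST[A]={b}  FIRST[B]={b,c}  FIRST[C]={a,b,c}

FIRST(C) = ["a", "b", "c"]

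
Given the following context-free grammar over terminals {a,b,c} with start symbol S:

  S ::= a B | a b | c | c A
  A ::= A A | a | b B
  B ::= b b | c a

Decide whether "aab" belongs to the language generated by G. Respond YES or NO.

CNF form of G:
  S -> T1 A | T2 B | T2 T0 | c
  A -> A A | T0 B | a
  B -> T0 T0 | T1 T2
  T0 -> b
  T1 -> c
  T2 -> a

Fill CYK table bottom-up:
  [0..0]={A,T2}  "a"  orig:{A}
  [1..1]={A,T2}  "a"  orig:{A}
  [2..2]={T0}  "b"  orig:{}
  [0..1]={A}  "aa"
  [1..2]={S}  "ab"
  [0..2]=∅  "aab"

S ∉ T[0,2] ⇒ NO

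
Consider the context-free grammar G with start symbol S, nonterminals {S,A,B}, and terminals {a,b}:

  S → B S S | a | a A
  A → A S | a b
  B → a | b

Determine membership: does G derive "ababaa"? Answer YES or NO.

Convert to CNF:
  S -> B X2 | T0 A | a
  A -> A S | T0 T1
  B -> a | b
  T0 -> a
  T1 -> b
  X2 -> S S

CYK fill:
  T[0,0] 'a' = {B,S,T0}  orig:{B,S}
  T[1,1] 'b' = {B,T1}  orig:{B}
  T[2,2] 'a' = {B,S,T0}  orig:{B,S}
  T[3,3] 'b' = {B,T1}  orig:{B}
  T[4,4] 'a' = {B,S,T0}  orig:{B,S}
  T[5,5] 'a' = {B,S,T0}  orig:{B,S}
  T[0,1] 'ab' = {A}
  T[1,2] 'ba' = ∅
  T[2,3] 'ab' = {A}
  T[3,4] 'ba' = ∅
  T[4,5] 'aa' = {X2}  orig:{}
  T[0,2] 'aba' = {A}
  T[1,3] 'bab' = ∅
  T[2,4] 'aba' = {A}
  T[3,5] 'baa' = {S}
  T[0,3] 'abab' = ∅
  T[1,4] 'baba' = ∅
  T[2,5] 'abaa' = {A,X2}  orig:{A}
  T[0,4] 'ababa' = ∅
  T[1,5] 'babaa' = {S}
  T[0,5] 'ababaa' = {A,X2}  orig:{A}

S ∉ T[0,5] ⇒ NO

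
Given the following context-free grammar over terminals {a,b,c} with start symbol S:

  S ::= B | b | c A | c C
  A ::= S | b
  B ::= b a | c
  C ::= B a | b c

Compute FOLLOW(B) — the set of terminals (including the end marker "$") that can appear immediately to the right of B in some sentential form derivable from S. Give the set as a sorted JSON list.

Compute FIRST by fixpoint:
round 1:
  A via A→b: +{b}
  B via B→b a: +{b}
  B via B→c: +{c}
  C via C→B a: +{b,c}
  S via S→B: +{b,c}
  S: {b,c}  A: {b}  B: {b,c}  C: {b,c}
round 2:
  A via A→S: +{c}
  S: {b,c}  A: {b,c}  B: {b,c}  C: {b,c}
round 3: — fixpoint
  S: {b,c}  A: {b,c}  B: {b,c}  C: {b,c}

FOLLOW sets:
FOLLOW(S) := {$}
round 1:
  C→B a: FOLLOW(B) ⊇ FIRST(a) = {a}; new: +{a}
  S→B: FOLLOW(B) ⊇ FOLLOW(S) ⊇ {$}; new: +{$}
  S→c A: FOLLOW(A) ⊇ FOLLOW(S) ⊇ {$}; new: +{$}
  S→c C: FOLLOW(C) ⊇ FOLLOW(S) ⊇ {$}; new: +{$}
  FOLLOW[S]={$}  FOLLOW[A]={$}  FOLLOW[B]={$,a}  FOLLOW[C]={$}
round 2: — fixpoint
  FOLLOW[S]={$}  FOLLOW[A]={$}  FOLLOW[B]={$,a}  FOLLOW[C]={$}

FOLLOW(B) = ["$", "a"]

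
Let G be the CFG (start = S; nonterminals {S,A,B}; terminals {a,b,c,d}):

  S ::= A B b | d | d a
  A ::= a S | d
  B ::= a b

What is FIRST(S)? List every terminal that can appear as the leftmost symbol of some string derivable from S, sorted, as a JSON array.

FIRST sets, iterate to fixpoint:
iter 1:
  A via A→a S: +{a}
  A via A→d: +{d}
  B via B→a b: +{a}
  S via S→A B b: +{a,d}
  FIRST[S]={a,d}  FIRST[A]={a,d}  FIRST[B]={a}
iter 2: done
  FIRST[S]={a,d}  FIRST[A]={a,d}  FIRST[B]={a}

FIRST(S) = ["a", "d"]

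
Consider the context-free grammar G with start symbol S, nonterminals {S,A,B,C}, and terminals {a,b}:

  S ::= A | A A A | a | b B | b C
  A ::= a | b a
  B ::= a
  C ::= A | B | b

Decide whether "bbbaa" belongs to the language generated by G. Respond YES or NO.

Convert to CNF:
  S -> A X2 | T0 B | T0 C | T0 T1 | a
  A -> T0 T1 | a
  B -> a
  C -> T0 T1 | a | b
  T0 -> b
  T1 -> a
  X2 -> A A

Fill CYK table bottom-up:
  cell(0,0) b: {C,T0}  orig:{C}
  cell(1,1) b: {C,T0}  orig:{C}
  cell(2,2) b: {C,T0}  orig:{C}
  cell(3,3) a: {A,B,C,S,T1}  orig:{A,B,C,S}
  cell(4,4) a: {A,B,C,S,T1}  orig:{A,B,C,S}
  cell(0,1) bb: {S}
  cell(1,2) bb: {S}
  cell(2,3) ba: {A,C,S}
  cell(3,4) aa: {X2}  orig:{}
  cell(0,2) bbb: ∅
  cell(1,3) bba: {S}
  cell(2,4) baa: {X2}  orig:{}
  cell(0,3) bbba: ∅
  cell(1,4) bbaa: ∅
  cell(0,4) bbbaa: ∅

S ∉ T[0,4] ⇒ NO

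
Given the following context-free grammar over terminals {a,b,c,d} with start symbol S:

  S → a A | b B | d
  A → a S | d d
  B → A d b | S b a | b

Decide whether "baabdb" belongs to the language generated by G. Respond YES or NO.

Convert to CNF:
  S -> T0 A | T2 B | d
  A -> T0 S | T1 T1
  B -> A X3 | S X4 | b
  T0 -> a
  T1 -> d
  T2 -> b
  X3 -> T1 T2
  X4 -> T2 T0

CYK fill:
  T[0,0] 'b' = {B,T2}  orig:{B}
  T[1,1] 'a' = {T0}  orig:{}
  T[2,2] 'a' = {T0}  orig:{}
  T[3,3] 'b' = {B,T2}  orig:{B}
  T[4,4] 'd' = {S,T1}  orig:{S}
  T[5,5] 'b' = {B,T2}  orig:{B}
  T[0,1] 'ba' = {X4}  orig:{}
  T[1,2] 'aa' = ∅
  T[2,3] 'ab' = ∅
  T[3,4] 'bd' = ∅
  T[4,5] 'db' = {X3}  orig:{}
  T[0,2] 'baa' = ∅
  T[1,3] 'aab' = ∅
  T[2,4] 'abd' = ∅
  T[3,5] 'bdb' = ∅
  T[0,3] 'baab' = ∅
  T[1,4] 'aabd' = ∅
  T[2,5] 'abdb' = ∅
  T[0,4] 'baabd' = ∅
  T[1,5] 'aabdb' = ∅
  T[0,5] 'baabdb' = ∅

S ∉ T[0,5] ⇒ NO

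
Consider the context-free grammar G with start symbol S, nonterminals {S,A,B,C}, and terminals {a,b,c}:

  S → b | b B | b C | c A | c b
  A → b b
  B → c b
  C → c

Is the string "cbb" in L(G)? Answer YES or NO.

CNF form of G:
  S -> T0 B | T0 C | T1 A | T1 T0 | b
  A -> T0 T0
  B -> T1 T0
  C -> c
  T0 -> b
  T1 -> c

Fill CYK table bottom-up:
  cell(0,0) c: {C,T1}  orig:{C}
  cell(1,1) b: {S,T0}  orig:{S}
  cell(2,2) b: {S,T0}  orig:{S}
  cell(0,1) cb: {B,S}
  cell(1,2) bb: {A}
  cell(0,2) cbb: {S}

S ∈ T[0,2] ⇒ YES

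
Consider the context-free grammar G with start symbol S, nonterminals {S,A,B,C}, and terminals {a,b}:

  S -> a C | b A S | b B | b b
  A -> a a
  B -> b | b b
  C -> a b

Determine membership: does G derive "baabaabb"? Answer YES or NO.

CNF form of G:
  S -> T0 C | T1 B | T1 T1 | T1 X2
  A -> T0 T0
  B -> T1 T1 | b
  C -> T0 T1
  T0 -> a
  T1 -> b
  X2 -> A S

CYK fill:
  cell(0,0) b: {B,T1}  orig:{B}
  cell(1,1) a: {T0}  orig:{}
  cell(2,2) a: {T0}  orig:{}
  cell(3,3) b: {B,T1}  orig:{B}
  cell(4,4) a: {T0}  orig:{}
  cell(5,5) a: {T0}  orig:{}
  cell(6,6) b: {B,T1}  orig:{B}
  cell(7,7) b: {B,T1}  orig:{B}
  cell(0,1) ba: ∅
  cell(1,2) aa: {A}
  cell(2,3) ab: {C}
  cell(3,4) ba: ∅
  cell(4,5) aa: {A}
  cell(5,6) ab: {C}
  cell(6,7) bb: {B,S}
  cell(0,2) baa: ∅
  cell(1,3) aab: {S}
  cell(2,4) aba: ∅
  cell(3,5) baa: ∅
  cell(4,6) aab: {S}
  cell(5,7) abb: ∅
  cell(0,3) baab: ∅
  cell(1,4) aaba: ∅
  cell(2,5) abaa: ∅
  cell(3,6) baab: ∅
  cell(4,7) aabb: {X2}  orig:{}
  cell(0,4) baaba: ∅
  cell(1,5) aabaa: ∅
  cell(2,6) abaab: ∅
  cell(3,7) baabb: {S}
  cell(0,5) baabaa: ∅
  cell(1,6) aabaab: ∅
  cell(2,7) abaabb: ∅
  cell(0,6) baabaab: ∅
  cell(1,7) aabaabb: {X2}  orig:{}
  cell(0,7) baabaabb: {S}

S ∈ T[0,7] ⇒ YES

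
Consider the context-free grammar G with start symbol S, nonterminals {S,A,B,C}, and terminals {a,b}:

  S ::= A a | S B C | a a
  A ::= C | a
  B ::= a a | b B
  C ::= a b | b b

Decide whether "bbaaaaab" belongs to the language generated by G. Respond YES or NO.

Convert to CNF:
  S -> A T0 | S X2 | T0 T0
  A -> T0 T1 | T1 T1 | a
  B -> T0 T0 | T1 B
  C -> T0 T1 | T1 T1
  T0 -> a
  T1 -> b
  X2 -> B C

CYK table (by increasing span):
  cell(0,0) b: {T1}  orig:{}
  cell(1,1) b: {T1}  orig:{}
  cell(2,2) a: {A,T0}  orig:{A}
  cell(3,3) a: {A,T0}  orig:{A}
  cell(4,4) a: {A,T0}  orig:{A}
  cell(5,5) a: {A,T0}  orig:{A}
  cell(6,6) a: {A,T0}  orig:{A}
  cell(7,7) b: {T1}  orig:{}
  cell(0,1) bb: {A,C}
  cell(1,2) ba: ∅
  cell(2,3) aa: {B,S}
  cell(3,4) aa: {B,S}
  cell(4,5) aa: {B,S}
  cell(5,6) aa: {B,S}
  cell(6,7) ab: {A,C}
  cell(0,2) bba: {S}
  cell(1,3) baa: {B}
  cell(2,4) aaa: ∅
  cell(3,5) aaa: ∅
  cell(4,6) aaa: ∅
  cell(5,7) aab: ∅
  cell(0,3) bbaa: {B}
  cell(1,4) baaa: ∅
  cell(2,5) aaaa: ∅
  cell(3,6) aaaa: ∅
  cell(4,7) aaab: {X2}  orig:{}
  cell(0,4) bbaaa: ∅
  cell(1,5) baaaa: ∅
  cell(2,6) aaaaa: ∅
  cell(3,7) aaaab: ∅
  cell(0,5) bbaaaa: ∅
  cell(1,6) baaaaa: ∅
  cell(2,7) aaaaab: {S}
  cell(0,6) bbaaaaa: ∅
  cell(1,7) baaaaab: ∅
  cell(0,7) bbaaaaab: ∅

S ∉ T[0,7] ⇒ NO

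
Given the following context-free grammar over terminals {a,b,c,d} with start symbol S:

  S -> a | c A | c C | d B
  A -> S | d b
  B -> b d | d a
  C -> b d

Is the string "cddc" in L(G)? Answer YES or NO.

CNF form of G:
  S -> T0 A | T0 C | T1 B | a
  A -> T0 A | T0 C | T1 B | T1 T2 | a
  B -> T1 T3 | T2 T1
  C -> T2 T1
  T0 -> c
  T1 -> d
  T2 -> b
  T3 -> a

CYK table (by increasing span):
  T[0,0] 'c' = {T0}  orig:{}
  T[1,1] 'd' = {T1}  orig:{}
  T[2,2] 'd' = {T1}  orig:{}
  T[3,3] 'c' = {T0}  orig:{}
  T[0,1] 'cd' = ∅
  T[1,2] 'dd' = ∅
  T[2,3] 'dc' = ∅
  T[0,2] 'cdd' = ∅
  T[1,3] 'ddc' = ∅
  T[0,3] 'cddc' = ∅

S ∉ T[0,3] ⇒ NO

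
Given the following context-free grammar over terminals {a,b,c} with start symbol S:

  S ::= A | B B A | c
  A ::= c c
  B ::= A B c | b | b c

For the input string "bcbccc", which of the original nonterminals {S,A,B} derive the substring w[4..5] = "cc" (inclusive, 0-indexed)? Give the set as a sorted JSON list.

CNF form of G:
  S -> B X3 | T0 T0 | c
  A -> T0 T0
  B -> A X2 | T1 T0 | b
  T0 -> c
  T1 -> b
  X2 -> B T0
  X3 -> B A

CYK fill (cells [i..j] with 4 ≤ i ≤ j ≤ 5 only):
  cell(4,4) c: {S,T0}  orig:{S}
  cell(5,5) c: {S,T0}  orig:{S}
  cell(4,5) cc: {A,S}

Original NTs in T[4,5] deriving "cc": ["A", "S"]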